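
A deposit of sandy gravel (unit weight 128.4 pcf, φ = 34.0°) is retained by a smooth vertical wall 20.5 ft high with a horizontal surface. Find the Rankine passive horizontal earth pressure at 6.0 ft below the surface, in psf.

K_p = (1 + sin φ)/(1 − sin φ) = 3.537.
σ_h = K_p γ z = 3.537 × 128.4 × 6.0 = 2725 psf.

2730 psf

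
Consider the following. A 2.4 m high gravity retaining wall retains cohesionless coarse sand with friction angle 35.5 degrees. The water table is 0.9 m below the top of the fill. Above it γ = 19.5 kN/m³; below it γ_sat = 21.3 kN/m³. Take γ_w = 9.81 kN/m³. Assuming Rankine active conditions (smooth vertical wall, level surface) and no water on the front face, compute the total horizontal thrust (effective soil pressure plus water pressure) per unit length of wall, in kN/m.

23.5 kN/m

K_a = tan²(45° − φ/2) = 0.2653.
γ' = 21.3 − 9.81 = 11.49 kN/m³. Depth below WT = 1.5 m.
σ'_h at WT = K_a γ d_w = 4.655 kPa; at base = 4.655 + K_a γ' × 1.5 = 9.227 kPa.
P₁ (0–0.9 m) = ½×4.655×0.9 = 2.095. P₂ (0.9–2.4 m) = ½(4.655+9.227)×1.5 = 10.41.
P_w = ½ γ_w h₂² = 0.5×9.81×1.5² = 11.04. Total = 2.095+10.41+11.04 = 23.54 kN/m.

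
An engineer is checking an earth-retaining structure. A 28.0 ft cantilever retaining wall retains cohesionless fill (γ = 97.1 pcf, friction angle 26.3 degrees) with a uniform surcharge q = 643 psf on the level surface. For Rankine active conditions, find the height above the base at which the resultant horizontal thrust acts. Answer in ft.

K_a = 0.3859.
Triangular part P₁ = ½K_aγH² = 14690 at H/3 = 9.333 ft; rectangular part P₂ = K_a q H = 6948 at H/2 = 14.00 ft.
ȳ = (P₁·9.333 + P₂·14.00)/(P₁+P₂) = 10.83 ft.

10.8 ft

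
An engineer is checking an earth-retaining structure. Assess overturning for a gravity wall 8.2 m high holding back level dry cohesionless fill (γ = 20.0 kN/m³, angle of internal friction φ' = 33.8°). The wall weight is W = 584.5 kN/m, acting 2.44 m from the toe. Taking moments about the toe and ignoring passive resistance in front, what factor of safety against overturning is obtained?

K_a = tan²(45° − 33.8°/2) = 0.2851.
P_a = ½K_aγH² = 0.5×0.2851×20.0×8.2² = 191.7 kN/m, acting at H/3 = 2.733 m above the base.
Overturning moment M_o = P_a × H/3 = 191.7 × 2.733 = 524.0.
Resisting moment M_r = W × 2.44 = 584.5 × 2.44 = 1426.
FS_overturning = M_r/M_o = 1426/524.0 = 2.722.

2.72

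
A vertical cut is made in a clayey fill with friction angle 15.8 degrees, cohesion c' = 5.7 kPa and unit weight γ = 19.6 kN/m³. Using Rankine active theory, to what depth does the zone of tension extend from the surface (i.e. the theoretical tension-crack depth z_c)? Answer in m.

0.769 m

K_a = tan²(45° − 15.8°/2) = 0.5720; √K_a = 0.7563.
The active pressure is zero where K_a γ z = 2c√K_a, so z_c = 2c/(γ√K_a) = 2×5.7/(19.6×0.7563) = 0.7691 m.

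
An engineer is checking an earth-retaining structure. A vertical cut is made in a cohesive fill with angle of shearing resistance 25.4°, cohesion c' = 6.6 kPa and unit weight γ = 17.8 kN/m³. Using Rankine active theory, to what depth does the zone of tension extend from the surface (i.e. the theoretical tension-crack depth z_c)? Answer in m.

K_a = tan²(45° − 25.4°/2) = 0.3996; √K_a = 0.6322.
The active pressure is zero where K_a γ z = 2c√K_a, so z_c = 2c/(γ√K_a) = 2×6.6/(17.8×0.6322) = 1.173 m.

1.17 m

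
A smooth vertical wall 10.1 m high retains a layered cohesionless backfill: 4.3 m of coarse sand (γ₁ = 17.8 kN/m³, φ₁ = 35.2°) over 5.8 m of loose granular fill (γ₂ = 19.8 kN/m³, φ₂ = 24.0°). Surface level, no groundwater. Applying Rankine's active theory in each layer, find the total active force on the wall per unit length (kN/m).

K_a1 = tan²(45°−35.2°/2) = 0.2687; K_a2 = tan²(45°−24.0°/2) = 0.4217.
Layer 1: σ at base = K_a1 γ₁ h₁ = 20.57 kPa; P₁ = ½×20.57×4.3 = 44.22.
Layer 2: σ_v at top = γ₁h₁ = 76.54; σ_h top = K_a2×76.54 = 32.28; σ_h base = K_a2×(76.54+19.8×5.8) = 80.71.
P₂ = ½(32.28+80.71)×5.8 = 327.7. Total P_a = 44.22+327.7 = 371.9 kN/m.

372 kN/m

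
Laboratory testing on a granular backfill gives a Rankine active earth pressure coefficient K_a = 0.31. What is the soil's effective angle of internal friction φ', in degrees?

K_a = tan²(45° − φ/2) ⇒ 45° − φ/2 = arctan(√0.31) = 29.11°.
φ = 2(45° − 29.11°) = 31.78°.

31.8°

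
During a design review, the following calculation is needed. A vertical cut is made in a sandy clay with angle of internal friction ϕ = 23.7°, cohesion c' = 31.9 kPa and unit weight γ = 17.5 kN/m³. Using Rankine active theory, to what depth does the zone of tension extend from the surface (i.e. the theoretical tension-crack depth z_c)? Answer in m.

K_a = tan²(45° − 23.7°/2) = 0.4266; √K_a = 0.6531.
The active pressure is zero where K_a γ z = 2c√K_a, so z_c = 2c/(γ√K_a) = 2×31.9/(17.5×0.6531) = 5.582 m.

5.58 m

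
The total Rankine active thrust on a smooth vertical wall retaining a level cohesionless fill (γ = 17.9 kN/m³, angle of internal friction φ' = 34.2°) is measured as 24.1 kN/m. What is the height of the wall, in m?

3.10 m

K_a = 0.2803. P_a = ½ K_a γ H² ⇒ H = √(2P_a/(K_a γ)).
H = √(2×24.1/(0.2803×17.9)) = 3.099 m.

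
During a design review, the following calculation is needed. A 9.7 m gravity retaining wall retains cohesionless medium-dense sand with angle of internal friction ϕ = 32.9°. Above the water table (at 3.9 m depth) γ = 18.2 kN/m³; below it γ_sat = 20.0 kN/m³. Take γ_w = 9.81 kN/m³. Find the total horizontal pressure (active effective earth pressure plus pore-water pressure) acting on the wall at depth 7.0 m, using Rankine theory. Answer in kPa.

K_a = (1 − sin φ)/(1 + sin φ) = 0.2960.
γ' = 20.0 − 9.81 = 10.19 kN/m³.
Effective vertical stress at 7.0 m: σ'_v = 18.2×3.9 + 10.19×3.10 = 102.6 kPa.
σ'_h = K_a σ'_v = 0.2960 × 102.6 = 30.36 kPa; u = γ_w × 3.10 = 30.41 kPa.
Total σ_h = 30.36 + 30.41 = 60.77 kPa.

60.8 kPa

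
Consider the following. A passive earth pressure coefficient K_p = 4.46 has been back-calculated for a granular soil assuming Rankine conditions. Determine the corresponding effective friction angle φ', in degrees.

39.3°

K_p = (1+sin φ)/(1−sin φ) ⇒ sin φ = (K_p − 1)/(K_p + 1) = 0.6337.
φ = arcsin(0.6337) = 39.32°.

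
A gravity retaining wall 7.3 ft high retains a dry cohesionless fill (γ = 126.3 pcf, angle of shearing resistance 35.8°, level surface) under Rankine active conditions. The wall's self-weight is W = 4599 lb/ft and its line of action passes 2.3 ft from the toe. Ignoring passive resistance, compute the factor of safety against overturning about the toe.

4.93

K_a = tan²(45° − 35.8°/2) = 0.2619.
P_a = ½K_aγH² = 0.5×0.2619×126.3×7.3² = 881.2 lb/ft, acting at H/3 = 2.433 ft above the base.
Overturning moment M_o = P_a × H/3 = 881.2 × 2.433 = 2144.
Resisting moment M_r = W × 2.3 = 4599 × 2.3 = 10580.
FS_overturning = M_r/M_o = 10580/2144 = 4.933.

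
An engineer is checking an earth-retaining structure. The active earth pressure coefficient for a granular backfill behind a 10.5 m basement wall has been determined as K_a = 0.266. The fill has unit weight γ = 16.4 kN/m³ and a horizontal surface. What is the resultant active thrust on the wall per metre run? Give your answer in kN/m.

P = ½ K_a γ H² = 0.5 × 0.266 × 16.4 × 10.5² = 240.5 kN/m.

240 kN/m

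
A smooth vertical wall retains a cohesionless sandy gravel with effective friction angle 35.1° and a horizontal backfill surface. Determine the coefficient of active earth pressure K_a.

0.270

K_a = tan²(45° − φ/2) = tan²(27.45°) = 0.2698.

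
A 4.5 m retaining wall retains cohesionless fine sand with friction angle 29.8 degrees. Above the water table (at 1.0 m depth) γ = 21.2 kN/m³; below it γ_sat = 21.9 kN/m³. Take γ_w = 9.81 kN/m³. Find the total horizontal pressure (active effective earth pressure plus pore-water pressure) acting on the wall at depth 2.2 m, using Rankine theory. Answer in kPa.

K_a = (1 − sin φ)/(1 + sin φ) = 0.3360.
γ' = 21.9 − 9.81 = 12.09 kN/m³.
Effective vertical stress at 2.2 m: σ'_v = 21.2×1.0 + 12.09×1.20 = 35.71 kPa.
σ'_h = K_a σ'_v = 0.3360 × 35.71 = 12.00 kPa; u = γ_w × 1.20 = 11.77 kPa.
Total σ_h = 12.00 + 11.77 = 23.77 kPa.

23.8 kPa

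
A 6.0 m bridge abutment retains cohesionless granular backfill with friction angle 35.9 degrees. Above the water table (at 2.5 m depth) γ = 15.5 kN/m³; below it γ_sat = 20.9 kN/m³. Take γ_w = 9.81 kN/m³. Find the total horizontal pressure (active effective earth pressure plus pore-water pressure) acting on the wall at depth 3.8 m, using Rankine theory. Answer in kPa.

K_a = (1 − sin φ)/(1 + sin φ) = 0.2607.
γ' = 20.9 − 9.81 = 11.09 kN/m³.
Effective vertical stress at 3.8 m: σ'_v = 15.5×2.5 + 11.09×1.30 = 53.17 kPa.
σ'_h = K_a σ'_v = 0.2607 × 53.17 = 13.86 kPa; u = γ_w × 1.30 = 12.75 kPa.
Total σ_h = 13.86 + 12.75 = 26.62 kPa.

26.6 kPa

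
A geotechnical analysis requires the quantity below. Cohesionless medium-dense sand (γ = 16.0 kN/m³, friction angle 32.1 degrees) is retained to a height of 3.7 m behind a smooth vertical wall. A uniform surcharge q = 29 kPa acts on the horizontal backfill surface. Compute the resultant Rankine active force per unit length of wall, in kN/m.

K_a = tan²(45° − φ/2) = 0.3060.
Soil triangle: ½ K_a γ H² = 0.5×0.3060×16.0×3.7² = 33.51 kN/m.
Surcharge rectangle: K_a q H = 0.3060×29×3.7 = 32.83 kN/m.
Total = 33.51 + 32.83 = 66.35 kN/m.

66.3 kN/m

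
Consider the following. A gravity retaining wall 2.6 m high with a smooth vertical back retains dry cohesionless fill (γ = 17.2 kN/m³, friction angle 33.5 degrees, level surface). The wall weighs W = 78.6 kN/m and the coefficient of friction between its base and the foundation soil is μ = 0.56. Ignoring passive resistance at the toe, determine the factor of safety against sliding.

K_a = tan²(45° − 33.5°/2) = 0.2887.
P_a = ½K_aγH² = 0.5×0.2887×17.2×2.6² = 16.78 kN/m, acting at H/3 = 0.8667 m above the base.
FS_sliding = μW / P_a = 0.56×78.6 / 16.78 = 2.622.

2.62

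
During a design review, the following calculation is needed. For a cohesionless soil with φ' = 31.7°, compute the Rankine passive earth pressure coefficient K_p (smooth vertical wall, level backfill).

3.21

K_p = (1 + sin φ)/(1 − sin φ) = tan²(45° + 31.7°/2) = 3.215.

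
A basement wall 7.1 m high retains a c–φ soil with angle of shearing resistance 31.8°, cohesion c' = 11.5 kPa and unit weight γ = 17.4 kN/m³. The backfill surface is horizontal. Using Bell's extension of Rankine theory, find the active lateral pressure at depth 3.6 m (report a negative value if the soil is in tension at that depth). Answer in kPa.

6.60 kPa

K_a = (1 − sin φ)/(1 + sin φ) = 0.3098.
σ_a = K_a γ z − 2c√K_a = 0.3098×17.4×3.6 − 2×11.5×0.5566 = 6.604 kPa.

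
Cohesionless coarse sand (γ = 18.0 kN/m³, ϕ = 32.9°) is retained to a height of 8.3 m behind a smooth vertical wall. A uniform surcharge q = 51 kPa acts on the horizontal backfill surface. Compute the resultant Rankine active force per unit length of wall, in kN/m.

309 kN/m

K_a = tan²(45° − φ/2) = 0.2960.
Soil triangle: ½ K_a γ H² = 0.5×0.2960×18.0×8.3² = 183.5 kN/m.
Surcharge rectangle: K_a q H = 0.2960×51×8.3 = 125.3 kN/m.
Total = 183.5 + 125.3 = 308.9 kN/m.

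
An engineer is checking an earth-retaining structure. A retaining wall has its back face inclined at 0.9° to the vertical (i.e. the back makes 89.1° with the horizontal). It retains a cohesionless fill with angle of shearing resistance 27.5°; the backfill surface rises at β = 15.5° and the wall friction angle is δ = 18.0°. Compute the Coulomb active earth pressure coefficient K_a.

K_a = sin²(α+φ) / [sin²α · sin(α−δ) · (1 + √{sin(φ+δ)sin(φ−β) / (sin(α−δ)sin(α+β))})²].
With α = 89.1°, φ = 27.5°, δ = 18.0°, β = 15.5°: K_a = 0.4298.

0.430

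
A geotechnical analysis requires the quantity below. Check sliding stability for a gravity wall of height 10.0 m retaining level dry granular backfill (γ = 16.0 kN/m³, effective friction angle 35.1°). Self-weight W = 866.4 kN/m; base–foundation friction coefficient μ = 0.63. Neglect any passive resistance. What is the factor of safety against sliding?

2.53

K_a = tan²(45° − 35.1°/2) = 0.2698.
P_a = ½K_aγH² = 0.5×0.2698×16.0×10.0² = 215.9 kN/m, acting at H/3 = 3.333 m above the base.
FS_sliding = μW / P_a = 0.63×866.4 / 215.9 = 2.529.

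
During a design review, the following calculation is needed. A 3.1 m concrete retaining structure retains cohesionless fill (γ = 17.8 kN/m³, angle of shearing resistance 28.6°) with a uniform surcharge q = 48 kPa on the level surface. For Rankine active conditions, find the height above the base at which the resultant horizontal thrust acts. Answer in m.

K_a = 0.3525.
Triangular part P₁ = ½K_aγH² = 30.15 at H/3 = 1.033 m; rectangular part P₂ = K_a q H = 52.46 at H/2 = 1.550 m.
ȳ = (P₁·1.033 + P₂·1.550)/(P₁+P₂) = 1.361 m.

1.36 m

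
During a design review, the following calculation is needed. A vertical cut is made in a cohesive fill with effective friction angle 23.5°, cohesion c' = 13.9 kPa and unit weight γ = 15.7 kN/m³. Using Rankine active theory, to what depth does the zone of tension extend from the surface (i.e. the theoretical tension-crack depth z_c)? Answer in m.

2.70 m

K_a = tan²(45° − 23.5°/2) = 0.4298; √K_a = 0.6556.
The active pressure is zero where K_a γ z = 2c√K_a, so z_c = 2c/(γ√K_a) = 2×13.9/(15.7×0.6556) = 2.701 m.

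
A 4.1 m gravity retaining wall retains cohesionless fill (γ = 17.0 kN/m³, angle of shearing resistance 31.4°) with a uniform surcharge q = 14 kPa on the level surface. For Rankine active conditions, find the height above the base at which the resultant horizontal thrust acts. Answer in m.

K_a = 0.3149.
Triangular part P₁ = ½K_aγH² = 45.00 at H/3 = 1.367 m; rectangular part P₂ = K_a q H = 18.08 at H/2 = 2.050 m.
ȳ = (P₁·1.367 + P₂·2.050)/(P₁+P₂) = 1.563 m.

1.56 m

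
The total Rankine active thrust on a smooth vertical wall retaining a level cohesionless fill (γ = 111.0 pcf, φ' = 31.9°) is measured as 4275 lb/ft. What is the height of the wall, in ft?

15.8 ft

K_a = 0.3085. P_a = ½ K_a γ H² ⇒ H = √(2P_a/(K_a γ)).
H = √(2×4275/(0.3085×111.0)) = 15.80 ft.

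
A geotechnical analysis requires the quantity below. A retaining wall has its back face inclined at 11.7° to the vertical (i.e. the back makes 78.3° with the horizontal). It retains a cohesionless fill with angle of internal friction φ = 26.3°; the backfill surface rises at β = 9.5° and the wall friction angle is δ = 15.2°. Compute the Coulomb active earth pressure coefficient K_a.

K_a = sin²(α+φ) / [sin²α · sin(α−δ) · (1 + √{sin(φ+δ)sin(φ−β) / (sin(α−δ)sin(α+β))})²].
With α = 78.3°, φ = 26.3°, δ = 15.2°, β = 9.5°: K_a = 0.5112.

0.511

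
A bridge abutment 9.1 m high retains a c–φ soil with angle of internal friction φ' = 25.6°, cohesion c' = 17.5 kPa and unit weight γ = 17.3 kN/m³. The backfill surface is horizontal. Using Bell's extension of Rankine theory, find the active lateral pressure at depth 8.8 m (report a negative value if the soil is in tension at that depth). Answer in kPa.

K_a = (1 − sin φ)/(1 + sin φ) = 0.3966.
σ_a = K_a γ z − 2c√K_a = 0.3966×17.3×8.8 − 2×17.5×0.6297 = 38.33 kPa.

38.3 kPa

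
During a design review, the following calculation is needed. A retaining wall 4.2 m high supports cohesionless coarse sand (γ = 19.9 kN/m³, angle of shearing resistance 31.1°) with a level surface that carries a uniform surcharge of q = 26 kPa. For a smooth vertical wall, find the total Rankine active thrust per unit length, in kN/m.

90.8 kN/m

K_a = tan²(45° − φ/2) = 0.3188.
Soil triangle: ½ K_a γ H² = 0.5×0.3188×19.9×4.2² = 55.95 kN/m.
Surcharge rectangle: K_a q H = 0.3188×26×4.2 = 34.81 kN/m.
Total = 55.95 + 34.81 = 90.77 kN/m.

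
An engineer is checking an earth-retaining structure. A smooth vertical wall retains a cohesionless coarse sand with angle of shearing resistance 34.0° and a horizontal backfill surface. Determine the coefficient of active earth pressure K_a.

K_a = tan²(45° − φ/2) = tan²(28.00°) = 0.2827.

0.283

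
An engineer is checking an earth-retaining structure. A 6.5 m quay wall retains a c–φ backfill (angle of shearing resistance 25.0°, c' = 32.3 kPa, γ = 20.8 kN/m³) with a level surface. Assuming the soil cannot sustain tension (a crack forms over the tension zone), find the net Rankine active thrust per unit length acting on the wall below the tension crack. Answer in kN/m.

K_a = 0.4059; √K_a = 0.6371.
Tension-crack depth z_c = 2c/(γ√K_a) = 2×32.3/(20.8×0.6371) = 4.875 m.
σ_a at base = K_a γ H − 2c√K_a = 0.4059×20.8×6.5 − 2×32.3×0.6371 = 13.72 kPa.
P_a = ½ × 13.72 × (H − z_c) = 0.5×13.72×1.625 = 11.14 kN/m.

11.1 kN/m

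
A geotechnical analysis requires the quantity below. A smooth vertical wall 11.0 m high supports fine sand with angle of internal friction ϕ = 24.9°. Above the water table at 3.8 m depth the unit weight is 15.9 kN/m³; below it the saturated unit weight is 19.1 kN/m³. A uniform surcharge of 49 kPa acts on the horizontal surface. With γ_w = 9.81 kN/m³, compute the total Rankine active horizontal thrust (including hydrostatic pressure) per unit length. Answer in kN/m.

796 kN/m

K_a = tan²(45° − φ/2) = 0.4074.
γ' = 19.1 − 9.81 = 9.290 kN/m³. h₂ = H − d_w = 7.2 m.
σ'_h: at surface K_a·q = 19.96; at WT K_a(q+γd_w) = 44.58; at base K_a(q+γd_w+γ'h₂) = 71.83 kPa.
P₁ = ½(19.96+44.58)×3.8 = 122.6; P₂ = ½(44.58+71.83)×7.2 = 419.1; P_w = ½γ_w h₂² = 254.3.
Total = 122.6+419.1+254.3 = 796.0 kN/m.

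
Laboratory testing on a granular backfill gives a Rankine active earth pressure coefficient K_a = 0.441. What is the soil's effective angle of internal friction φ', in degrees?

K_a = tan²(45° − φ/2) ⇒ 45° − φ/2 = arctan(√0.441) = 33.59°.
φ = 2(45° − 33.59°) = 22.83°.

22.8°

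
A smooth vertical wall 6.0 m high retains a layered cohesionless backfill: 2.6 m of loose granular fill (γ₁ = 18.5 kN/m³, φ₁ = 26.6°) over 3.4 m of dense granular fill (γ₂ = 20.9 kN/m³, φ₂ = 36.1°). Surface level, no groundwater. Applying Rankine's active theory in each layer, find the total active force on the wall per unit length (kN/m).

97.4 kN/m

K_a1 = tan²(45°−26.6°/2) = 0.3814; K_a2 = tan²(45°−36.1°/2) = 0.2585.
Layer 1: σ at base = K_a1 γ₁ h₁ = 18.35 kPa; P₁ = ½×18.35×2.6 = 23.85.
Layer 2: σ_v at top = γ₁h₁ = 48.10; σ_h top = K_a2×48.10 = 12.43; σ_h base = K_a2×(48.10+20.9×3.4) = 30.80.
P₂ = ½(12.43+30.80)×3.4 = 73.50. Total P_a = 23.85+73.50 = 97.35 kN/m.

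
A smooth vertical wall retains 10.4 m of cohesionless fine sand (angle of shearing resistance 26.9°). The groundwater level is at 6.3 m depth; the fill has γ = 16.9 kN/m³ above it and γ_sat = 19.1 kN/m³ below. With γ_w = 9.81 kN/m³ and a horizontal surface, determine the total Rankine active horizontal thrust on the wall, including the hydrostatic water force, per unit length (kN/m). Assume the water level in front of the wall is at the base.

K_a = tan²(45° − φ/2) = 0.3770.
γ' = 19.1 − 9.81 = 9.290 kN/m³. Depth below WT = 4.1 m.
σ'_h at WT = K_a γ d_w = 40.14 kPa; at base = 40.14 + K_a γ' × 4.1 = 54.50 kPa.
P₁ (0–6.3 m) = ½×40.14×6.3 = 126.4. P₂ (6.3–10.4 m) = ½(40.14+54.50)×4.1 = 194.0.
P_w = ½ γ_w h₂² = 0.5×9.81×4.1² = 82.45. Total = 126.4+194.0+82.45 = 402.9 kN/m.

403 kN/m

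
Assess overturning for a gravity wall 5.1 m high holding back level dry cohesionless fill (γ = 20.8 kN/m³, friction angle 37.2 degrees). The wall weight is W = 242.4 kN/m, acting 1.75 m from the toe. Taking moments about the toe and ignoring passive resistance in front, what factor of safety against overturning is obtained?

K_a = tan²(45° − 37.2°/2) = 0.2464.
P_a = ½K_aγH² = 0.5×0.2464×20.8×5.1² = 66.66 kN/m, acting at H/3 = 1.700 m above the base.
Overturning moment M_o = P_a × H/3 = 66.66 × 1.700 = 113.3.
Resisting moment M_r = W × 1.75 = 242.4 × 1.75 = 424.2.
FS_overturning = M_r/M_o = 424.2/113.3 = 3.743.

3.74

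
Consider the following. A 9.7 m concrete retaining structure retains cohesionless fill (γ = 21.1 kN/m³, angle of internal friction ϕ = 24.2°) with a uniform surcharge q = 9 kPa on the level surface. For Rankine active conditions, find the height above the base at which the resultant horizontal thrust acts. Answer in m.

3.36 m

K_a = 0.4185.
Triangular part P₁ = ½K_aγH² = 415.4 at H/3 = 3.233 m; rectangular part P₂ = K_a q H = 36.54 at H/2 = 4.850 m.
ȳ = (P₁·3.233 + P₂·4.850)/(P₁+P₂) = 3.364 m.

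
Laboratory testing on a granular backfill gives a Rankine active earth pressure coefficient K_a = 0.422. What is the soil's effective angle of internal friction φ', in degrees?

K_a = tan²(45° − φ/2) ⇒ 45° − φ/2 = arctan(√0.422) = 33.01°.
φ = 2(45° − 33.01°) = 23.98°.

24.0°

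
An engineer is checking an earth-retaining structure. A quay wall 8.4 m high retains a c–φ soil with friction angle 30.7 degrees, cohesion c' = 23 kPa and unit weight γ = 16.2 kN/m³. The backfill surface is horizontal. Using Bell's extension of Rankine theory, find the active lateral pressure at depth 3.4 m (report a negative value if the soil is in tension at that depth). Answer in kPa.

K_a = (1 − sin φ)/(1 + sin φ) = 0.3240.
σ_a = K_a γ z − 2c√K_a = 0.3240×16.2×3.4 − 2×23×0.5692 = -8.337 kPa.

-8.34 kPa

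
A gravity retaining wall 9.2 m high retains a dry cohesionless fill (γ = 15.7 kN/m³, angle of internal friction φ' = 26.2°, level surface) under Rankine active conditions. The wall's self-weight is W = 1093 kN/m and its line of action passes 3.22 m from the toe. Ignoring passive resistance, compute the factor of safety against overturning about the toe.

4.46

K_a = tan²(45° − 26.2°/2) = 0.3874.
P_a = ½K_aγH² = 0.5×0.3874×15.7×9.2² = 257.4 kN/m, acting at H/3 = 3.067 m above the base.
Overturning moment M_o = P_a × H/3 = 257.4 × 3.067 = 789.4.
Resisting moment M_r = W × 3.22 = 1093 × 3.22 = 3519.
FS_overturning = M_r/M_o = 3519/789.4 = 4.458.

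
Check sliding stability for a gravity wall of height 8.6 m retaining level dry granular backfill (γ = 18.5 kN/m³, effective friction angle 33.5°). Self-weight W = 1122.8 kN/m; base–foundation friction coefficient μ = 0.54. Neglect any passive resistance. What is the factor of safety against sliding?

3.07

K_a = tan²(45° − 33.5°/2) = 0.2887.
P_a = ½K_aγH² = 0.5×0.2887×18.5×8.6² = 197.5 kN/m, acting at H/3 = 2.867 m above the base.
FS_sliding = μW / P_a = 0.54×1122.8 / 197.5 = 3.070.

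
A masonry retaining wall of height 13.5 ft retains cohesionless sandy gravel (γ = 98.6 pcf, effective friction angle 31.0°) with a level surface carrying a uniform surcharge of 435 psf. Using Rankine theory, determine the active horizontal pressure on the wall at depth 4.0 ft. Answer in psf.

265 psf

K_a = (1 − sin φ)/(1 + sin φ) = 0.3201.
σ_v = γz + q = 98.6 × 4.0 + 435 = 829.4 psf.
σ_h = K_a σ_v = 0.3201 × 829.4 = 265.5 psf.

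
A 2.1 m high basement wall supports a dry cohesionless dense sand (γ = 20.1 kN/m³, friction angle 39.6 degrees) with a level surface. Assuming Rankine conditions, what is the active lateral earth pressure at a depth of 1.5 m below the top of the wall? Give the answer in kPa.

6.68 kPa

K_a = (1 − sin φ)/(1 + sin φ) = 0.2214.
σ_h = K_a γ z = 0.2214 × 20.1 × 1.5 = 6.676 kPa.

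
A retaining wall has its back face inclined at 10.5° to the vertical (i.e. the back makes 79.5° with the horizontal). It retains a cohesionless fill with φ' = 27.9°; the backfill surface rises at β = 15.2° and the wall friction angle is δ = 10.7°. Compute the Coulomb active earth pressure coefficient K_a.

K_a = sin²(α+φ) / [sin²α · sin(α−δ) · (1 + √{sin(φ+δ)sin(φ−β) / (sin(α−δ)sin(α+β))})²].
With α = 79.5°, φ = 27.9°, δ = 10.7°, β = 15.2°: K_a = 0.5273.

0.527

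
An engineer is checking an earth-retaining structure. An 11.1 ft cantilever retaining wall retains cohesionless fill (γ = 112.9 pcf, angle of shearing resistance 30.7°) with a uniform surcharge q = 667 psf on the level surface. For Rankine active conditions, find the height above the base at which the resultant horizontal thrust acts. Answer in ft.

4.65 ft

K_a = 0.3240.
Triangular part P₁ = ½K_aγH² = 2254 at H/3 = 3.700 ft; rectangular part P₂ = K_a q H = 2399 at H/2 = 5.550 ft.
ȳ = (P₁·3.700 + P₂·5.550)/(P₁+P₂) = 4.654 ft.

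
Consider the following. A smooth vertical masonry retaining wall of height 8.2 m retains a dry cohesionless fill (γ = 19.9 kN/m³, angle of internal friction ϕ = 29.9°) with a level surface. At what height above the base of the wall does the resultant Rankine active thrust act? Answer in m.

K_a = 0.3347.
The pressure distribution is triangular, so the resultant acts at H/3 above the base = 8.2/3 = 2.733 m.

2.73 m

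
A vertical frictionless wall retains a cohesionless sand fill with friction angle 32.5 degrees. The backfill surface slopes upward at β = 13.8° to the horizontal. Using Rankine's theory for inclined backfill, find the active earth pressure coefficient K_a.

0.327

K_a = cos β · (cos β − √(cos²β − cos²φ)) / (cos β + √(cos²β − cos²φ)).
cos β = 0.9711, cos φ = 0.8434, √(cos²β − cos²φ) = 0.4814.
K_a = 0.9711 × (0.9711 − 0.4814)/(0.9711 + 0.4814) = 0.3274.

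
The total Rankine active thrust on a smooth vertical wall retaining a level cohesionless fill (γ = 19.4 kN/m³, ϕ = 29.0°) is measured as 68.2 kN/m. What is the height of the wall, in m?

K_a = 0.3470. P_a = ½ K_a γ H² ⇒ H = √(2P_a/(K_a γ)).
H = √(2×68.2/(0.3470×19.4)) = 4.502 m.

4.50 m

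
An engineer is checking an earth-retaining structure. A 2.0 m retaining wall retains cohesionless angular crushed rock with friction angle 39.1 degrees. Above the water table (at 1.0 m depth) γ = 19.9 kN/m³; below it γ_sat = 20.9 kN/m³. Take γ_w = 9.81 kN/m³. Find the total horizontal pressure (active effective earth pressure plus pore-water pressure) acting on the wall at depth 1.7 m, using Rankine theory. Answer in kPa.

13.1 kPa

K_a = (1 − sin φ)/(1 + sin φ) = 0.2265.
γ' = 20.9 − 9.81 = 11.09 kN/m³.
Effective vertical stress at 1.7 m: σ'_v = 19.9×1.0 + 11.09×0.700 = 27.66 kPa.
σ'_h = K_a σ'_v = 0.2265 × 27.66 = 6.265 kPa; u = γ_w × 0.700 = 6.867 kPa.
Total σ_h = 6.265 + 6.867 = 13.13 kPa.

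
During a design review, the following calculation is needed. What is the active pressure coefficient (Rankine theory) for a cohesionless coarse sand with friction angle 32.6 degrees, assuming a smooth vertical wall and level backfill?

0.300

K_a = tan²(45° − φ/2) = tan²(28.70°) = 0.2997.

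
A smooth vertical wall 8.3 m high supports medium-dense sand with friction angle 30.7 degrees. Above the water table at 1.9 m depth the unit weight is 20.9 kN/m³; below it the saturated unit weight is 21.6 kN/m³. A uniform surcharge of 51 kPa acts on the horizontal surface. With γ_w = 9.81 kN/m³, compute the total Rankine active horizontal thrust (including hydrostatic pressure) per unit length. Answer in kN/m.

K_a = tan²(45° − φ/2) = 0.3240.
γ' = 21.6 − 9.81 = 11.79 kN/m³. h₂ = H − d_w = 6.4 m.
σ'_h: at surface K_a·q = 16.53; at WT K_a(q+γd_w) = 29.39; at base K_a(q+γd_w+γ'h₂) = 53.84 kPa.
P₁ = ½(16.53+29.39)×1.9 = 43.62; P₂ = ½(29.39+53.84)×6.4 = 266.4; P_w = ½γ_w h₂² = 200.9.
Total = 43.62+266.4+200.9 = 510.9 kN/m.

511 kN/m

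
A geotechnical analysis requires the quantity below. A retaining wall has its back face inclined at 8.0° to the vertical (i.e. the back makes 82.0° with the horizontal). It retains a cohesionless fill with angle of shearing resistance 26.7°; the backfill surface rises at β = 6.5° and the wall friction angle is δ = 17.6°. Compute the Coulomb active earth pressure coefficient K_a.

0.441

K_a = sin²(α+φ) / [sin²α · sin(α−δ) · (1 + √{sin(φ+δ)sin(φ−β) / (sin(α−δ)sin(α+β))})²].
With α = 82.0°, φ = 26.7°, δ = 17.6°, β = 6.5°: K_a = 0.4407.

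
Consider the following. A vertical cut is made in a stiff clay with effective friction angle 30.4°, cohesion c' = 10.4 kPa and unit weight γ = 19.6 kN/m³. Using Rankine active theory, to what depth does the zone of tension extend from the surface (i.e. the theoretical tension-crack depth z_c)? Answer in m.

K_a = tan²(45° − 30.4°/2) = 0.3280; √K_a = 0.5727.
The active pressure is zero where K_a γ z = 2c√K_a, so z_c = 2c/(γ√K_a) = 2×10.4/(19.6×0.5727) = 1.853 m.

1.85 m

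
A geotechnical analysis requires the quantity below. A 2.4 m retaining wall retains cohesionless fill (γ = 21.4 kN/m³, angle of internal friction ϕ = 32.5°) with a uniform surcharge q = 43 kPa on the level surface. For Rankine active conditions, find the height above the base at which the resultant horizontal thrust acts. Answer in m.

1.05 m

K_a = 0.3010.
Triangular part P₁ = ½K_aγH² = 18.55 at H/3 = 0.8000 m; rectangular part P₂ = K_a q H = 31.06 at H/2 = 1.200 m.
ȳ = (P₁·0.8000 + P₂·1.200)/(P₁+P₂) = 1.050 m.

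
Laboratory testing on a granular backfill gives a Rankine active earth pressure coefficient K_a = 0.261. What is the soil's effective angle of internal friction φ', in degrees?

K_a = tan²(45° − φ/2) ⇒ 45° − φ/2 = arctan(√0.261) = 27.06°.
φ = 2(45° − 27.06°) = 35.88°.

35.9°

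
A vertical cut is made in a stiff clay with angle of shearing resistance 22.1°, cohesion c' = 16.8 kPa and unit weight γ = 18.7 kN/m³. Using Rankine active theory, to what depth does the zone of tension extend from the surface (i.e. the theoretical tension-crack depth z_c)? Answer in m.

2.67 m

K_a = tan²(45° − 22.1°/2) = 0.4533; √K_a = 0.6732.
The active pressure is zero where K_a γ z = 2c√K_a, so z_c = 2c/(γ√K_a) = 2×16.8/(18.7×0.6732) = 2.669 m.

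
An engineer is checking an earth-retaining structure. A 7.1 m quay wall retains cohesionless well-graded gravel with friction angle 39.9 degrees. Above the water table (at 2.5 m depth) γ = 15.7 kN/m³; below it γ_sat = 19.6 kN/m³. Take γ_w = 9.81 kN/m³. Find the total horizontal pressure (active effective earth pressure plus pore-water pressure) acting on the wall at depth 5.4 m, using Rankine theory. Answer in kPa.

K_a = (1 − sin φ)/(1 + sin φ) = 0.2184.
γ' = 19.6 − 9.81 = 9.790 kN/m³.
Effective vertical stress at 5.4 m: σ'_v = 15.7×2.5 + 9.790×2.90 = 67.64 kPa.
σ'_h = K_a σ'_v = 0.2184 × 67.64 = 14.78 kPa; u = γ_w × 2.90 = 28.45 kPa.
Total σ_h = 14.78 + 28.45 = 43.22 kPa.

43.2 kPa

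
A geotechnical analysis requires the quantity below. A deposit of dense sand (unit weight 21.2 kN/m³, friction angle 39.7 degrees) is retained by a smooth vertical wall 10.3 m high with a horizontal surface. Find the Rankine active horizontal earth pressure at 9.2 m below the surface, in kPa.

43.0 kPa

K_a = (1 − sin φ)/(1 + sin φ) = 0.2204.
σ_h = K_a γ z = 0.2204 × 21.2 × 9.2 = 42.99 kPa.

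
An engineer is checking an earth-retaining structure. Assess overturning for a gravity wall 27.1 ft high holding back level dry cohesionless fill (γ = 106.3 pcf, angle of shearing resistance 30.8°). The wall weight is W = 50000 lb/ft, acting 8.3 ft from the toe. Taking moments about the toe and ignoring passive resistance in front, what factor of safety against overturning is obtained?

K_a = tan²(45° − 30.8°/2) = 0.3227.
P_a = ½K_aγH² = 0.5×0.3227×106.3×27.1² = 12600 lb/ft, acting at H/3 = 9.033 ft above the base.
Overturning moment M_o = P_a × H/3 = 12600 × 9.033 = 113800.
Resisting moment M_r = W × 8.3 = 50000 × 8.3 = 415000.
FS_overturning = M_r/M_o = 415000/113800 = 3.647.

3.65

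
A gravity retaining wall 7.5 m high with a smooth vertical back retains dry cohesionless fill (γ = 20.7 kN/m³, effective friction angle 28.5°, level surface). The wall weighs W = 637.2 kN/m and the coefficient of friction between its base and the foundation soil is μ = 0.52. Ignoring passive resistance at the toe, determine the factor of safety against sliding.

K_a = tan²(45° − 28.5°/2) = 0.3540.
P_a = ½K_aγH² = 0.5×0.3540×20.7×7.5² = 206.1 kN/m, acting at H/3 = 2.500 m above the base.
FS_sliding = μW / P_a = 0.52×637.2 / 206.1 = 1.608.

1.61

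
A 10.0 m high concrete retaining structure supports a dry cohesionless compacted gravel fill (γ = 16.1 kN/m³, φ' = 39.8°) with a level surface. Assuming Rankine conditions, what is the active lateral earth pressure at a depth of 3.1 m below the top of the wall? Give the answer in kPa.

11.0 kPa

K_a = (1 − sin φ)/(1 + sin φ) = 0.2194.
σ_h = K_a γ z = 0.2194 × 16.1 × 3.1 = 10.95 kPa.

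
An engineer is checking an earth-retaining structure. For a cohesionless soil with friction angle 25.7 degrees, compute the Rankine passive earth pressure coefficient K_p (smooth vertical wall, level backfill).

K_p = (1 + sin φ)/(1 − sin φ) = tan²(45° + 25.7°/2) = 2.531.

2.53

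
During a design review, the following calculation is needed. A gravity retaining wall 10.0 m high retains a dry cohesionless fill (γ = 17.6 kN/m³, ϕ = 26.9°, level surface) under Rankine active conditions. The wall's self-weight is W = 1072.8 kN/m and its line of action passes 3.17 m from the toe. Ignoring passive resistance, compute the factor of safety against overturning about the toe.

K_a = tan²(45° − 26.9°/2) = 0.3770.
P_a = ½K_aγH² = 0.5×0.3770×17.6×10.0² = 331.8 kN/m, acting at H/3 = 3.333 m above the base.
Overturning moment M_o = P_a × H/3 = 331.8 × 3.333 = 1106.
Resisting moment M_r = W × 3.17 = 1072.8 × 3.17 = 3401.
FS_overturning = M_r/M_o = 3401/1106 = 3.075.

3.08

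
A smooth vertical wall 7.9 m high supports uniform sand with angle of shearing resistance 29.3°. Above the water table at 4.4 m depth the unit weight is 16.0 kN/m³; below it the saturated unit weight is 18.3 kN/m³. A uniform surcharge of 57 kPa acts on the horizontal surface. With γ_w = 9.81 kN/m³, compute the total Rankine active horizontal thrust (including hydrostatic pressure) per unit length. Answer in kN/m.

370 kN/m

K_a = tan²(45° − φ/2) = 0.3428.
γ' = 18.3 − 9.81 = 8.490 kN/m³. h₂ = H − d_w = 3.5 m.
σ'_h: at surface K_a·q = 19.54; at WT K_a(q+γd_w) = 43.68; at base K_a(q+γd_w+γ'h₂) = 53.87 kPa.
P₁ = ½(19.54+43.68)×4.4 = 139.1; P₂ = ½(43.68+53.87)×3.5 = 170.7; P_w = ½γ_w h₂² = 60.09.
Total = 139.1+170.7+60.09 = 369.9 kN/m.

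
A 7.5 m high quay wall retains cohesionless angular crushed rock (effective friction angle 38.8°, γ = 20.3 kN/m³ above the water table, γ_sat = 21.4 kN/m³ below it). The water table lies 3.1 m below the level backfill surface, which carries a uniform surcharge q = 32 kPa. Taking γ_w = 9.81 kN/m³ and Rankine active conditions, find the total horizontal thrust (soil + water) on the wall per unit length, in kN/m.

K_a = tan²(45° − φ/2) = 0.2296.
γ' = 21.4 − 9.81 = 11.59 kN/m³. h₂ = H − d_w = 4.4 m.
σ'_h: at surface K_a·q = 7.346; at WT K_a(q+γd_w) = 21.79; at base K_a(q+γd_w+γ'h₂) = 33.50 kPa.
P₁ = ½(7.346+21.79)×3.1 = 45.16; P₂ = ½(21.79+33.50)×4.4 = 121.6; P_w = ½γ_w h₂² = 94.96.
Total = 45.16+121.6+94.96 = 261.8 kN/m.

262 kN/m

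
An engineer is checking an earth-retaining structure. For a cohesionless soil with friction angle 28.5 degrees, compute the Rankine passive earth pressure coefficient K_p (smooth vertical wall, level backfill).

K_p = (1 + sin φ)/(1 − sin φ) = tan²(45° + 28.5°/2) = 2.825.

2.83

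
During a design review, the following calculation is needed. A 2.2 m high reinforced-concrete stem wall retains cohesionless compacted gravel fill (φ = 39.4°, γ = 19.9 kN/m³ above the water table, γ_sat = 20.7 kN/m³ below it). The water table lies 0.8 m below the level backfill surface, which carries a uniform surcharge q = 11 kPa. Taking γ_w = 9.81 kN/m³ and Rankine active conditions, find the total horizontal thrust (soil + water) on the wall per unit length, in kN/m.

K_a = tan²(45° − φ/2) = 0.2234.
γ' = 20.7 − 9.81 = 10.89 kN/m³. h₂ = H − d_w = 1.4 m.
σ'_h: at surface K_a·q = 2.458; at WT K_a(q+γd_w) = 6.015; at base K_a(q+γd_w+γ'h₂) = 9.422 kPa.
P₁ = ½(2.458+6.015)×0.8 = 3.389; P₂ = ½(6.015+9.422)×1.4 = 10.81; P_w = ½γ_w h₂² = 9.614.
Total = 3.389+10.81+9.614 = 23.81 kN/m.

23.8 kN/m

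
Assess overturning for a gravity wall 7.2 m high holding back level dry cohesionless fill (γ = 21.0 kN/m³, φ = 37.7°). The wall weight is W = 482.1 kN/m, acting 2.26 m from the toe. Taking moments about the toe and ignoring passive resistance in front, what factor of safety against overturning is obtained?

3.46

K_a = tan²(45° − 37.7°/2) = 0.2411.
P_a = ½K_aγH² = 0.5×0.2411×21.0×7.2² = 131.2 kN/m, acting at H/3 = 2.400 m above the base.
Overturning moment M_o = P_a × H/3 = 131.2 × 2.400 = 314.9.
Resisting moment M_r = W × 2.26 = 482.1 × 2.26 = 1090.
FS_overturning = M_r/M_o = 1090/314.9 = 3.460.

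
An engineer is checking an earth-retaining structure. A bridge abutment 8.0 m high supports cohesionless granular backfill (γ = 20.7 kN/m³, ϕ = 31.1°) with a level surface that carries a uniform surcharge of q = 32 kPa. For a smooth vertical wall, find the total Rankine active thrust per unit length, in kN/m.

293 kN/m

K_a = tan²(45° − φ/2) = 0.3188.
Soil triangle: ½ K_a γ H² = 0.5×0.3188×20.7×8.0² = 211.2 kN/m.
Surcharge rectangle: K_a q H = 0.3188×32×8.0 = 81.61 kN/m.
Total = 211.2 + 81.61 = 292.8 kN/m.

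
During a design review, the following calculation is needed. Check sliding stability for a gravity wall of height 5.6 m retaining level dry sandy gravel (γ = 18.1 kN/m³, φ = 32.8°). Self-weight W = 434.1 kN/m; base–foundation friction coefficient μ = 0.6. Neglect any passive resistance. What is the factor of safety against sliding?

3.09

K_a = tan²(45° − 32.8°/2) = 0.2973.
P_a = ½K_aγH² = 0.5×0.2973×18.1×5.6² = 84.37 kN/m, acting at H/3 = 1.867 m above the base.
FS_sliding = μW / P_a = 0.6×434.1 / 84.37 = 3.087.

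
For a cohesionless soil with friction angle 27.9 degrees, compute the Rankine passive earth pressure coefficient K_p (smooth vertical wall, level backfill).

2.76

K_p = (1 + sin φ)/(1 − sin φ) = tan²(45° + 27.9°/2) = 2.759.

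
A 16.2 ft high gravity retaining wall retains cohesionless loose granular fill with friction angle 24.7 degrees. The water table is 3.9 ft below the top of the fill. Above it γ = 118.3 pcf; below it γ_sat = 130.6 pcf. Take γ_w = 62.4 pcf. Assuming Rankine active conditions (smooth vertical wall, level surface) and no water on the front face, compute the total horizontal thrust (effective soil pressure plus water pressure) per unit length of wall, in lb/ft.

K_a = tan²(45° − φ/2) = 0.4106.
γ' = 130.6 − 62.4 = 68.20 pcf. Depth below WT = 12.3 ft.
σ'_h at WT = K_a γ d_w = 189.4 psf; at base = 189.4 + K_a γ' × 12.3 = 533.8 psf.
P₁ (0–3.9 ft) = ½×189.4×3.9 = 369.4. P₂ (3.9–16.2 ft) = ½(189.4+533.8)×12.3 = 4448.
P_w = ½ γ_w h₂² = 0.5×62.4×12.3² = 4720. Total = 369.4+4448+4720 = 9538 lb/ft.

9540 lb/ft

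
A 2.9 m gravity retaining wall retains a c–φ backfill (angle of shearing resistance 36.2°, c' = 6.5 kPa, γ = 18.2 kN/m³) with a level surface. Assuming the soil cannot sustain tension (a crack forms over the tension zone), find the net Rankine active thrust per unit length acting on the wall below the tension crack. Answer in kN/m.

5.21 kN/m

K_a = 0.2574; √K_a = 0.5073.
Tension-crack depth z_c = 2c/(γ√K_a) = 2×6.5/(18.2×0.5073) = 1.408 m.
σ_a at base = K_a γ H − 2c√K_a = 0.2574×18.2×2.9 − 2×6.5×0.5073 = 6.989 kPa.
P_a = ½ × 6.989 × (H − z_c) = 0.5×6.989×1.492 = 5.214 kN/m.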